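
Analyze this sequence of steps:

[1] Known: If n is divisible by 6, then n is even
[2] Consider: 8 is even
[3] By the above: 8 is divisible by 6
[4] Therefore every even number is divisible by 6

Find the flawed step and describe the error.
Step 3: By the above: 8 is divisible by 6

Step 3 commits the fallacy of affirming the consequent. The known fact 'divisible by 6 → even' does NOT imply 'even → divisible by 6'. That would be the converse, which is false. For example, 8 is even but 8 ÷ 6 = 1.33, which is not an integer.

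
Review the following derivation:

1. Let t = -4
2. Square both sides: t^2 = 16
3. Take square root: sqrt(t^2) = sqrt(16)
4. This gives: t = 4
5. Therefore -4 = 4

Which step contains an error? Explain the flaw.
Step 4: This gives: t = 4

Step 4 incorrectly states that sqrt(t^2) = t. The correct identity is sqrt(t^2) = |t|. Since t = -4 < 0, we have sqrt(t^2) = |-4| = 4, not t = -4.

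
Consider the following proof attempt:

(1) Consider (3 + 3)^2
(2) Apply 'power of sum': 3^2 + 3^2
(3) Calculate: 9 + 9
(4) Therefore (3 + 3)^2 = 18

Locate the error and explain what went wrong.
Step 2: Apply 'power of sum': 3^2 + 3^2

Step 2 incorrectly applies a non-existent rule '(a+b)^n = a^n + b^n'. This is false in general. The correct expansion uses the binomial theorem. The actual value is (3 + 3)^2 = 6^2 = 36, not 18.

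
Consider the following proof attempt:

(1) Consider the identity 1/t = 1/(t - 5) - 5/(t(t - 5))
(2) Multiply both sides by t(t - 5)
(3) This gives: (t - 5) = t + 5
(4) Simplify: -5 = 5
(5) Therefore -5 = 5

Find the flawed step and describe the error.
Step 3: This gives: (t - 5) = t + 5

Step 3 makes a sign error when clearing denominators. Multiplying -5/(t(t - 5)) by t(t - 5) gives -5, not +5. The correct result is (t - 5) = t - 5, which is trivially true, not (t - 5) = t + 5. (Step 1 is a valid identity: 1/(t - 5) - 5/(t(t - 5)) = (t - 5)/(t(t - 5)) = 1/t.)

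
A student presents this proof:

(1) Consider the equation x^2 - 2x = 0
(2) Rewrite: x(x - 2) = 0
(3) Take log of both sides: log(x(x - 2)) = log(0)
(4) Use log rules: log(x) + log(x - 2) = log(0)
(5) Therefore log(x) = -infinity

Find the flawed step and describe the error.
Step 3: Take log of both sides: log(x(x - 2)) = log(0)

Step 3 takes the logarithm of both sides, resulting in log(0) on the right side. The logarithm is only defined for positive numbers; log(0) is undefined (approaches negative infinity). This operation is invalid.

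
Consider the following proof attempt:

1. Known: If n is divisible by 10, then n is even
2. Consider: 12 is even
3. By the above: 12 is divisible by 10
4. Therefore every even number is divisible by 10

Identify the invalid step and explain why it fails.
Step 3: By the above: 12 is divisible by 10

Step 3 commits the fallacy of affirming the consequent. The known fact 'divisible by 10 → even' does NOT imply 'even → divisible by 10'. That would be the converse, which is false. For example, 12 is even but 12 ÷ 10 = 1.20, which is not an integer.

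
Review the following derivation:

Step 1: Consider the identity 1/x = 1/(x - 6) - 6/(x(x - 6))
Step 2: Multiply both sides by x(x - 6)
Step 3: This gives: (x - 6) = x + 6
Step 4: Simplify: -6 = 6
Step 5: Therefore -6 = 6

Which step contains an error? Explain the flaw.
Step 3: This gives: (x - 6) = x + 6

Step 3 makes a sign error when clearing denominators. Multiplying -6/(x(x - 6)) by x(x - 6) gives -6, not +6. The correct result is (x - 6) = x - 6, which is trivially true, not (x - 6) = x + 6. (Step 1 is a valid identity: 1/(x - 6) - 6/(x(x - 6)) = (x - 6)/(x(x - 6)) = 1/x.)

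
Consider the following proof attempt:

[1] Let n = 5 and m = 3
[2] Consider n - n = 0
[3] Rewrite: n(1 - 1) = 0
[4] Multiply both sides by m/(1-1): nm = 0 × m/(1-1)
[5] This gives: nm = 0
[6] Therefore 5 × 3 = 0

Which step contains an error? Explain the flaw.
Step 4: Multiply both sides by m/(1-1): nm = 0 × m/(1-1)

Step 4 multiplies both sides by m/(1-1). However, 1-1 = 0, so this is multiplication by m/0, which is undefined. We cannot multiply by an undefined expression.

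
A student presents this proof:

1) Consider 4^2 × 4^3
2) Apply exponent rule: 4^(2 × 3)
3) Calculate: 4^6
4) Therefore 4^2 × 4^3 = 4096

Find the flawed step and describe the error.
Step 2: Apply exponent rule: 4^(2 × 3)

Step 2 incorrectly states that a^b × a^c = a^(b×c). The correct rule is a^b × a^c = a^(b+c). The actual value is 4^2 × 4^3 = 4^5 = 1024, not 4^6 = 4096.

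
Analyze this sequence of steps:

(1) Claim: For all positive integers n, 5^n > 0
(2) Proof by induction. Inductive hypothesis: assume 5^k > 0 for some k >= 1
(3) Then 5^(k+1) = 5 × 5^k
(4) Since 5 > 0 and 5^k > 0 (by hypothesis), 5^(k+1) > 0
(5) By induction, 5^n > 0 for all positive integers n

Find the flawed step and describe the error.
Step 5: By induction, 5^n > 0 for all positive integers n

Step 5 concludes the proof by induction, but no base case was ever established. A valid induction proof requires: (1) a base case proving 5^1 > 0, and (2) an inductive step showing IF 5^k > 0 THEN 5^(k+1) > 0. Steps 2-4 correctly establish the inductive step, but without the base case the conclusion in step 5 does not follow.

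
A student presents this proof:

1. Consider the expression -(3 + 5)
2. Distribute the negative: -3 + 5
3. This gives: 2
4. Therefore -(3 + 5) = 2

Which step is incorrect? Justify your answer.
Step 2: Distribute the negative: -3 + 5

Step 2 incorrectly distributes the negative sign. The correct distribution is -(3 + 5) = -3 - 5 = -8. The negative must be applied to both terms, not just the first. The error treats -(3 + 5) as -3 + 5, which equals 2 instead of -8.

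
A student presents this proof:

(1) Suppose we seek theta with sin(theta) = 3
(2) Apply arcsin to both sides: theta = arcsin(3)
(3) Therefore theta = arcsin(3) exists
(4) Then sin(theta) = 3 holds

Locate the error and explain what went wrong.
Step 2: Apply arcsin to both sides: theta = arcsin(3)

Step 2 applies arcsin to 3. However, arcsin(x) is only defined for x in [-1, 1] because sin(theta) can only produce values in that range. Since |3| > 1, arcsin(3) is undefined. There is no angle whose sine equals 3.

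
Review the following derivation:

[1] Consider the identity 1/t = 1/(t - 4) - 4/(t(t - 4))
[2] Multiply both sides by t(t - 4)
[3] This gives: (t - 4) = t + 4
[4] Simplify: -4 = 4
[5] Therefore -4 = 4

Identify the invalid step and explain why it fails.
Step 3: This gives: (t - 4) = t + 4

Step 3 makes a sign error when clearing denominators. Multiplying -4/(t(t - 4)) by t(t - 4) gives -4, not +4. The correct result is (t - 4) = t - 4, which is trivially true, not (t - 4) = t + 4. (Step 1 is a valid identity: 1/(t - 4) - 4/(t(t - 4)) = (t - 4)/(t(t - 4)) = 1/t.)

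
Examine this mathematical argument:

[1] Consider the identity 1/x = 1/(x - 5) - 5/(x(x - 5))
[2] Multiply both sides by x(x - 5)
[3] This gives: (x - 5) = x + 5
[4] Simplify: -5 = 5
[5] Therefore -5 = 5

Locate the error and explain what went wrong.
Step 3: This gives: (x - 5) = x + 5

Step 3 makes a sign error when clearing denominators. Multiplying -5/(x(x - 5)) by x(x - 5) gives -5, not +5. The correct result is (x - 5) = x - 5, which is trivially true, not (x - 5) = x + 5. (Step 1 is a valid identity: 1/(x - 5) - 5/(x(x - 5)) = (x - 5)/(x(x - 5)) = 1/x.)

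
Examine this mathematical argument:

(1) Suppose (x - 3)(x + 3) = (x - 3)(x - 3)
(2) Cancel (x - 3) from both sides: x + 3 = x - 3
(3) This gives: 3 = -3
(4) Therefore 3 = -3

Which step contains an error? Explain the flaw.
Step 2: Cancel (x - 3) from both sides: x + 3 = x - 3

Step 2 cancels (x - 3) from both sides. This is only valid if (x - 3) ≠ 0, i.e., x ≠ 3. When x = 3, both sides equal zero regardless of the other factors. The correct approach requires considering x = 3 as a separate case.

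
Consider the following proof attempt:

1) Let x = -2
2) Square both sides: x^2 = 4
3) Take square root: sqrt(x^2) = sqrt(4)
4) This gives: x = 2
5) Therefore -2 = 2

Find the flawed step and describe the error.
Step 4: This gives: x = 2

Step 4 incorrectly states that sqrt(x^2) = x. The correct identity is sqrt(x^2) = |x|. Since x = -2 < 0, we have sqrt(x^2) = |-2| = 2, not x = -2.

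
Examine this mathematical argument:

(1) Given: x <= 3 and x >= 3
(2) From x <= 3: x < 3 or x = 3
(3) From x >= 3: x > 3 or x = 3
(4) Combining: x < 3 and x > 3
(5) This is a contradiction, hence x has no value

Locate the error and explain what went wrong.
Step 4: Combining: x < 3 and x > 3

Step 4 incorrectly combines the conditions. From x <= 3 and x >= 3, the intersection is x = 3. The error treats the 'or' cases as 'and' requirements. The correct conclusion is that x = 3 is the unique solution, not that no solution exists.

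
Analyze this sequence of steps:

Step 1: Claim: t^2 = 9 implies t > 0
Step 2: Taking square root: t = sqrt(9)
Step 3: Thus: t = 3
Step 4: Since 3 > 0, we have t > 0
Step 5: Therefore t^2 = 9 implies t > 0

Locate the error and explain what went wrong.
Step 2: Taking square root: t = sqrt(9)

Step 2 takes the square root and assumes the positive root only. The equation t^2 = 9 actually has two solutions: t = 3 and t = -3. The proof silently assumes t > 0 without justification, then uses this assumption to conclude t > 0, which is circular. The counterexample t = -3 shows the claim is false.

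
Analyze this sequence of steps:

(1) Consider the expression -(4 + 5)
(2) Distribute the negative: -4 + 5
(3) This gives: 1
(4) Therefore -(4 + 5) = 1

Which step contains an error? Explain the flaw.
Step 2: Distribute the negative: -4 + 5

Step 2 incorrectly distributes the negative sign. The correct distribution is -(4 + 5) = -4 - 5 = -9. The negative must be applied to both terms, not just the first. The error treats -(4 + 5) as -4 + 5, which equals 1 instead of -9.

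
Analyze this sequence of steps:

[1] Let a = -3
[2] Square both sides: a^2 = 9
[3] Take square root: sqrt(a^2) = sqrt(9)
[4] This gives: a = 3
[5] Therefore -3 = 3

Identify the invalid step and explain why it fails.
Step 4: This gives: a = 3

Step 4 incorrectly states that sqrt(a^2) = a. The correct identity is sqrt(a^2) = |a|. Since a = -3 < 0, we have sqrt(a^2) = |-3| = 3, not a = -3.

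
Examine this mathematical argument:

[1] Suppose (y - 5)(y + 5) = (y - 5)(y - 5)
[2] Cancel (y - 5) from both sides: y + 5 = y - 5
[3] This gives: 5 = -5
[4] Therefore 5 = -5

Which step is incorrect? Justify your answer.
Step 2: Cancel (y - 5) from both sides: y + 5 = y - 5

Step 2 cancels (y - 5) from both sides. This is only valid if (y - 5) ≠ 0, i.e., y ≠ 5. When y = 5, both sides equal zero regardless of the other factors. The correct approach requires considering y = 5 as a separate case.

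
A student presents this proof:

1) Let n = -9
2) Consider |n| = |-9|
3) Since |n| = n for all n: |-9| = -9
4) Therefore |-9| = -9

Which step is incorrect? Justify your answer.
Step 3: Since |n| = n for all n: |-9| = -9

Step 3 incorrectly states that |n| = n for all n. The correct definition is |n| = n when n >= 0, and |n| = -n when n < 0. Since -9 < 0, we have |-9| = -(-9) = 9, not -9.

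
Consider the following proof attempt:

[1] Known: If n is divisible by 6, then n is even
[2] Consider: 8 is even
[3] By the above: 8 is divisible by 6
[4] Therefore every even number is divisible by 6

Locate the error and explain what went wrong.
Step 3: By the above: 8 is divisible by 6

Step 3 commits the fallacy of affirming the consequent. The known fact 'divisible by 6 → even' does NOT imply 'even → divisible by 6'. That would be the converse, which is false. For example, 8 is even but 8 ÷ 6 = 1.33, which is not an integer.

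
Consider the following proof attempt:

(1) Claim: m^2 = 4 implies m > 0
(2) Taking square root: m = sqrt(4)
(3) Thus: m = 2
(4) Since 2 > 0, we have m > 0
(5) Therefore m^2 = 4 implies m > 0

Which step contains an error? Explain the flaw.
Step 2: Taking square root: m = sqrt(4)

Step 2 takes the square root and assumes the positive root only. The equation m^2 = 4 actually has two solutions: m = 2 and m = -2. The proof silently assumes m > 0 without justification, then uses this assumption to conclude m > 0, which is circular. The counterexample m = -2 shows the claim is false.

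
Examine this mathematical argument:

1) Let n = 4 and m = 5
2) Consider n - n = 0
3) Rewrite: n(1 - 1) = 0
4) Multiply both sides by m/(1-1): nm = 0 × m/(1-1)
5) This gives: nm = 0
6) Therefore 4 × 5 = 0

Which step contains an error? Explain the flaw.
Step 4: Multiply both sides by m/(1-1): nm = 0 × m/(1-1)

Step 4 multiplies both sides by m/(1-1). However, 1-1 = 0, so this is multiplication by m/0, which is undefined. We cannot multiply by an undefined expression.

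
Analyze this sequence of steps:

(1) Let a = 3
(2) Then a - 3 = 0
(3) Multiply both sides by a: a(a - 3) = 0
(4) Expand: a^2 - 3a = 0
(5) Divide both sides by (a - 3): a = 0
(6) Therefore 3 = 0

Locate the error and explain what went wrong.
Step 5: Divide both sides by (a - 3): a = 0

Step 5 divides both sides by (a - 3). However, since a = 3, we have (a - 3) = 0. Division by zero is undefined, making this step invalid.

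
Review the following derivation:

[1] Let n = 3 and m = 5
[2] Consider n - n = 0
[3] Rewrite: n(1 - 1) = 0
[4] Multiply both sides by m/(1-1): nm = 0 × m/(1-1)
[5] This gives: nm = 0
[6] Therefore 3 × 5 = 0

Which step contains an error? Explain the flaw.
Step 4: Multiply both sides by m/(1-1): nm = 0 × m/(1-1)

Step 4 multiplies both sides by m/(1-1). However, 1-1 = 0, so this is multiplication by m/0, which is undefined. We cannot multiply by an undefined expression.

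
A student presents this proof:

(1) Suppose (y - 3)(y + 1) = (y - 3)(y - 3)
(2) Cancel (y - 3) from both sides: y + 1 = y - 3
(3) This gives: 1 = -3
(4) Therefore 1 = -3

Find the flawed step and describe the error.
Step 2: Cancel (y - 3) from both sides: y + 1 = y - 3

Step 2 cancels (y - 3) from both sides. This is only valid if (y - 3) ≠ 0, i.e., y ≠ 3. When y = 3, both sides equal zero regardless of the other factors. The correct approach requires considering y = 3 as a separate case.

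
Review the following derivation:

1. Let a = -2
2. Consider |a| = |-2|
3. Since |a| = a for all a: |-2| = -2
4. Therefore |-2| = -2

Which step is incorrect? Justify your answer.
Step 3: Since |a| = a for all a: |-2| = -2

Step 3 incorrectly states that |a| = a for all a. The correct definition is |a| = a when a >= 0, and |a| = -a when a < 0. Since -2 < 0, we have |-2| = -(-2) = 2, not -2.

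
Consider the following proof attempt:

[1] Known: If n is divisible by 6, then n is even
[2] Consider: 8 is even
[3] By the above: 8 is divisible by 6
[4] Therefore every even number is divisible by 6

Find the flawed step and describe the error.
Step 3: By the above: 8 is divisible by 6

Step 3 commits the fallacy of affirming the consequent. The known fact 'divisible by 6 → even' does NOT imply 'even → divisible by 6'. That would be the converse, which is false. For example, 8 is even but 8 ÷ 6 = 1.33, which is not an integer.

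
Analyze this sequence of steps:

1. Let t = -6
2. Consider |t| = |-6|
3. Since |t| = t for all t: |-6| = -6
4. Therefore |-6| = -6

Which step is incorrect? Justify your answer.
Step 3: Since |t| = t for all t: |-6| = -6

Step 3 incorrectly states that |t| = t for all t. The correct definition is |t| = t when t >= 0, and |t| = -t when t < 0. Since -6 < 0, we have |-6| = -(-6) = 6, not -6.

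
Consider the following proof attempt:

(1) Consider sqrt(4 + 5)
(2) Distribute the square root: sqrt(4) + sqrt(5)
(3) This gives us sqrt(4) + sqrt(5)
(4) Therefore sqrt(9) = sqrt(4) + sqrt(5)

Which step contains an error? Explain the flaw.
Step 2: Distribute the square root: sqrt(4) + sqrt(5)

Step 2 incorrectly 'distributes' the square root over addition. The square root function does not distribute: sqrt(a + b) ≠ sqrt(a) + sqrt(b). In fact, sqrt(4 + 5) = sqrt(9) ≈ 3.0000, while sqrt(4) + sqrt(5) ≈ 4.2361.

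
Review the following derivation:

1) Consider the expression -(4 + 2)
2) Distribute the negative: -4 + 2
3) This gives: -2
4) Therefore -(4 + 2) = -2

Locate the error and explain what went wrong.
Step 2: Distribute the negative: -4 + 2

Step 2 incorrectly distributes the negative sign. The correct distribution is -(4 + 2) = -4 - 2 = -6. The negative must be applied to both terms, not just the first. The error treats -(4 + 2) as -4 + 2, which equals -2 instead of -6.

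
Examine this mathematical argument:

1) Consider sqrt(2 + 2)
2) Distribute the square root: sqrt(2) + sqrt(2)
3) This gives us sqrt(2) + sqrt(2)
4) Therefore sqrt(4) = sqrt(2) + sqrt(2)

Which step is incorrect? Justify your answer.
Step 2: Distribute the square root: sqrt(2) + sqrt(2)

Step 2 incorrectly 'distributes' the square root over addition. The square root function does not distribute: sqrt(a + b) ≠ sqrt(a) + sqrt(b). In fact, sqrt(2 + 2) = sqrt(4) ≈ 2.0000, while sqrt(2) + sqrt(2) ≈ 2.8284.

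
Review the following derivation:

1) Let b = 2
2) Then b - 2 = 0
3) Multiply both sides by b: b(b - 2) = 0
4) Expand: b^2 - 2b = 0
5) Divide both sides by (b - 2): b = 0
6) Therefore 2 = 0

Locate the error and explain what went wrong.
Step 5: Divide both sides by (b - 2): b = 0

Step 5 divides both sides by (b - 2). However, since b = 2, we have (b - 2) = 0. Division by zero is undefined, making this step invalid.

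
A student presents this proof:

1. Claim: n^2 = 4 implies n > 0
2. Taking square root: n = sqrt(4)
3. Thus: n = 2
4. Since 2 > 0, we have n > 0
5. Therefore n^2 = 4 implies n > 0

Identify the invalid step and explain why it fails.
Step 2: Taking square root: n = sqrt(4)

Step 2 takes the square root and assumes the positive root only. The equation n^2 = 4 actually has two solutions: n = 2 and n = -2. The proof silently assumes n > 0 without justification, then uses this assumption to conclude n > 0, which is circular. The counterexample n = -2 shows the claim is false.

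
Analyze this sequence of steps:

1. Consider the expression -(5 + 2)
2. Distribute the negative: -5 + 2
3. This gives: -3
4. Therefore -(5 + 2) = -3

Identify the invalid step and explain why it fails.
Step 2: Distribute the negative: -5 + 2

Step 2 incorrectly distributes the negative sign. The correct distribution is -(5 + 2) = -5 - 2 = -7. The negative must be applied to both terms, not just the first. The error treats -(5 + 2) as -5 + 2, which equals -3 instead of -7.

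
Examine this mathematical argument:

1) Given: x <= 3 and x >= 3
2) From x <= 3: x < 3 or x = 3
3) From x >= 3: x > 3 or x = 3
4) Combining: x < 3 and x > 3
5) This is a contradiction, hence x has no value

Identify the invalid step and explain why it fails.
Step 4: Combining: x < 3 and x > 3

Step 4 incorrectly combines the conditions. From x <= 3 and x >= 3, the intersection is x = 3. The error treats the 'or' cases as 'and' requirements. The correct conclusion is that x = 3 is the unique solution, not that no solution exists.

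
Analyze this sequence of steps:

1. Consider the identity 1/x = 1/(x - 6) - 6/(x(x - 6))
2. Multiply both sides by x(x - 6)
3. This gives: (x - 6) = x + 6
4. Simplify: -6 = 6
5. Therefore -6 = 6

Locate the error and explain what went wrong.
Step 3: This gives: (x - 6) = x + 6

Step 3 makes a sign error when clearing denominators. Multiplying -6/(x(x - 6)) by x(x - 6) gives -6, not +6. The correct result is (x - 6) = x - 6, which is trivially true, not (x - 6) = x + 6. (Step 1 is a valid identity: 1/(x - 6) - 6/(x(x - 6)) = (x - 6)/(x(x - 6)) = 1/x.)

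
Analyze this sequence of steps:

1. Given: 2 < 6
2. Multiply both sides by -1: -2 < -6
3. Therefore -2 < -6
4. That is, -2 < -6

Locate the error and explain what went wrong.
Step 2: Multiply both sides by -1: -2 < -6

Step 2 multiplies both sides by -1 but fails to reverse the inequality sign. When multiplying (or dividing) an inequality by a negative number, the direction must be reversed. Since 2 < 6, we should get -2 > -6, i.e., -2 > -6.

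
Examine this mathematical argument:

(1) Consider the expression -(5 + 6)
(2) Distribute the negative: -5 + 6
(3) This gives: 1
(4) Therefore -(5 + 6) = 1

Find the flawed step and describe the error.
Step 2: Distribute the negative: -5 + 6

Step 2 incorrectly distributes the negative sign. The correct distribution is -(5 + 6) = -5 - 6 = -11. The negative must be applied to both terms, not just the first. The error treats -(5 + 6) as -5 + 6, which equals 1 instead of -11.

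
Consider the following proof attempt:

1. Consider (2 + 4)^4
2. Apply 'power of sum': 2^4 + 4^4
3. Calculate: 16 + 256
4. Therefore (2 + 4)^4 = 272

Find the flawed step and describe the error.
Step 2: Apply 'power of sum': 2^4 + 4^4

Step 2 incorrectly applies a non-existent rule '(a+b)^n = a^n + b^n'. This is false in general. The correct expansion uses the binomial theorem. The actual value is (2 + 4)^4 = 6^4 = 1296, not 272.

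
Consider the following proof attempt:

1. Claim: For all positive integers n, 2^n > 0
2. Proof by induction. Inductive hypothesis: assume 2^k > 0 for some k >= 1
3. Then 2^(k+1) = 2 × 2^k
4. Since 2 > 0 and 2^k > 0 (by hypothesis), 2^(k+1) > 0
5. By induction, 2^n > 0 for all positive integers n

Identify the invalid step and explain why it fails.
Step 5: By induction, 2^n > 0 for all positive integers n

Step 5 concludes the proof by induction, but no base case was ever established. A valid induction proof requires: (1) a base case proving 2^1 > 0, and (2) an inductive step showing IF 2^k > 0 THEN 2^(k+1) > 0. Steps 2-4 correctly establish the inductive step, but without the base case the conclusion in step 5 does not follow.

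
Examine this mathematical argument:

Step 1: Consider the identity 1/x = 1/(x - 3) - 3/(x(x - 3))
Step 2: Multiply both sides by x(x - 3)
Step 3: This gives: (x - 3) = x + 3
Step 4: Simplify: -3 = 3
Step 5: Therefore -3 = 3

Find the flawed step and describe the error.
Step 3: This gives: (x - 3) = x + 3

Step 3 makes a sign error when clearing denominators. Multiplying -3/(x(x - 3)) by x(x - 3) gives -3, not +3. The correct result is (x - 3) = x - 3, which is trivially true, not (x - 3) = x + 3. (Step 1 is a valid identity: 1/(x - 3) - 3/(x(x - 3)) = (x - 3)/(x(x - 3)) = 1/x.)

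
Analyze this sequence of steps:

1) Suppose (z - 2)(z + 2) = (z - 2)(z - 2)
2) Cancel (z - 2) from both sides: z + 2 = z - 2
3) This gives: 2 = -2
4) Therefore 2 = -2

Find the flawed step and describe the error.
Step 2: Cancel (z - 2) from both sides: z + 2 = z - 2

Step 2 cancels (z - 2) from both sides. This is only valid if (z - 2) ≠ 0, i.e., z ≠ 2. When z = 2, both sides equal zero regardless of the other factors. The correct approach requires considering z = 2 as a separate case.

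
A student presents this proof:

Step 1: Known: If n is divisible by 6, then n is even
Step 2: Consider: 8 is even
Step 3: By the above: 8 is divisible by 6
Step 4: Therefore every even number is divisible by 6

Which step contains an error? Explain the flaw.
Step 3: By the above: 8 is divisible by 6

Step 3 commits the fallacy of affirming the consequent. The known fact 'divisible by 6 → even' does NOT imply 'even → divisible by 6'. That would be the converse, which is false. For example, 8 is even but 8 ÷ 6 = 1.33, which is not an integer.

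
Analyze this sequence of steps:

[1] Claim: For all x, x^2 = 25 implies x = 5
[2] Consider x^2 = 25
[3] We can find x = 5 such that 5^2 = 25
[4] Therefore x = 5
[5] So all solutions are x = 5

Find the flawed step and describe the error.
Step 4: Therefore x = 5

Step 4 incorrectly concludes that x = 5 is the only solution. The proof shows that x = 5 is A solution (existence), but does not show it is the ONLY solution (uniqueness). In fact, x = -5 is also a solution since (-5)^2 = 25. Finding one solution doesn't prove there are no others.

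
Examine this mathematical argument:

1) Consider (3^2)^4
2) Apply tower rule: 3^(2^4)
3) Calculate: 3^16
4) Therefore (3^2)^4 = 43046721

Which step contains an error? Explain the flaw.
Step 2: Apply tower rule: 3^(2^4)

Step 2 incorrectly states that (a^b)^c = a^(b^c). The correct rule is (a^b)^c = a^(b×c). The actual value is (3^2)^4 = 3^8 = 6561, not 3^16 = 43046721.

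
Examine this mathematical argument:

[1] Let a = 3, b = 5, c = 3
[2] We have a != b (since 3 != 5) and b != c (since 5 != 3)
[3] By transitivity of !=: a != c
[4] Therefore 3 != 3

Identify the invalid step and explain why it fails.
Step 3: By transitivity of !=: a != c

Step 3 incorrectly applies transitivity to the '!=' relation. Transitivity states: if a R b and b R c, then a R c. However, '!=' is not transitive. Counterexample: 3 != 5 and 5 != 3, but 3 = 3 (both equal 3). Transitivity holds for relations like <, <=, =, but not for !=.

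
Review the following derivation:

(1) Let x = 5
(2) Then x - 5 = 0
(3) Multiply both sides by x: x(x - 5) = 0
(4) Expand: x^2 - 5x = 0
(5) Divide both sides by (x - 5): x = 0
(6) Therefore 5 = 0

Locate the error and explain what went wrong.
Step 5: Divide both sides by (x - 5): x = 0

Step 5 divides both sides by (x - 5). However, since x = 5, we have (x - 5) = 0. Division by zero is undefined, making this step invalid.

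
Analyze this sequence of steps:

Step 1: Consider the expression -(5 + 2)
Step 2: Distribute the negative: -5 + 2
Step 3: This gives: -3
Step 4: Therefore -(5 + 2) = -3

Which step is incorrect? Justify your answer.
Step 2: Distribute the negative: -5 + 2

Step 2 incorrectly distributes the negative sign. The correct distribution is -(5 + 2) = -5 - 2 = -7. The negative must be applied to both terms, not just the first. The error treats -(5 + 2) as -5 + 2, which equals -3 instead of -7.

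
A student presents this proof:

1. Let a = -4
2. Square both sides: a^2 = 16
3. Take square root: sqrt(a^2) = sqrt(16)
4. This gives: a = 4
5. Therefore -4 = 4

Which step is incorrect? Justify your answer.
Step 4: This gives: a = 4

Step 4 incorrectly states that sqrt(a^2) = a. The correct identity is sqrt(a^2) = |a|. Since a = -4 < 0, we have sqrt(a^2) = |-4| = 4, not a = -4.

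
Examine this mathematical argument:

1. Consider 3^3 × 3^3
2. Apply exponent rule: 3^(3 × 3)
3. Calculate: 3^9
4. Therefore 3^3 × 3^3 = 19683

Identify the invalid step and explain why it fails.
Step 2: Apply exponent rule: 3^(3 × 3)

Step 2 incorrectly states that a^b × a^c = a^(b×c). The correct rule is a^b × a^c = a^(b+c). The actual value is 3^3 × 3^3 = 3^6 = 729, not 3^9 = 19683.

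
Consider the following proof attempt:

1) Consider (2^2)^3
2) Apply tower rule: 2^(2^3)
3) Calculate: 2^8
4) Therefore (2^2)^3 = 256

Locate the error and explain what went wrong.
Step 2: Apply tower rule: 2^(2^3)

Step 2 incorrectly states that (a^b)^c = a^(b^c). The correct rule is (a^b)^c = a^(b×c). The actual value is (2^2)^3 = 2^6 = 64, not 2^8 = 256.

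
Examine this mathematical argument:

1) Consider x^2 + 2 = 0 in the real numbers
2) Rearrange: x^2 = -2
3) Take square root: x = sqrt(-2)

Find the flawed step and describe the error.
Step 3: Take square root: x = sqrt(-2)

Step 3 takes the square root of -2, which is negative. In the real number system, the square root of a negative number is undefined. The equation x^2 + 2 = 0 has no real solutions. Square roots of negative numbers only exist in the complex numbers.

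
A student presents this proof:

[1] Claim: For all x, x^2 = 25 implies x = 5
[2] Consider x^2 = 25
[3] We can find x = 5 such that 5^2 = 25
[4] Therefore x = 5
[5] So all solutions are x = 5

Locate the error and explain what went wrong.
Step 4: Therefore x = 5

Step 4 incorrectly concludes that x = 5 is the only solution. The proof shows that x = 5 is A solution (existence), but does not show it is the ONLY solution (uniqueness). In fact, x = -5 is also a solution since (-5)^2 = 25. Finding one solution doesn't prove there are no others.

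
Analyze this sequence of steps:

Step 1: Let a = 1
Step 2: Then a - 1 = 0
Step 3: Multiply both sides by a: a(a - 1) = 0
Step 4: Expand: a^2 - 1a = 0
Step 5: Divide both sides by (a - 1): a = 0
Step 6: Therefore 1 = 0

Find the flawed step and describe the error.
Step 5: Divide both sides by (a - 1): a = 0

Step 5 divides both sides by (a - 1). However, since a = 1, we have (a - 1) = 0. Division by zero is undefined, making this step invalid.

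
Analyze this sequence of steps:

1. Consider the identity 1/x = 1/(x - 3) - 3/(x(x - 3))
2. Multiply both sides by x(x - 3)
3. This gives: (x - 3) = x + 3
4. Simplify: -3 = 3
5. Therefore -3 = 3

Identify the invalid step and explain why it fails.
Step 3: This gives: (x - 3) = x + 3

Step 3 makes a sign error when clearing denominators. Multiplying -3/(x(x - 3)) by x(x - 3) gives -3, not +3. The correct result is (x - 3) = x - 3, which is trivially true, not (x - 3) = x + 3. (Step 1 is a valid identity: 1/(x - 3) - 3/(x(x - 3)) = (x - 3)/(x(x - 3)) = 1/x.)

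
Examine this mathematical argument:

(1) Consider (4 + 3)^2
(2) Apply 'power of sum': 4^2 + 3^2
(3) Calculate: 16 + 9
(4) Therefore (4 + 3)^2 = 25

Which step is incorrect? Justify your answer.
Step 2: Apply 'power of sum': 4^2 + 3^2

Step 2 incorrectly applies a non-existent rule '(a+b)^n = a^n + b^n'. This is false in general. The correct expansion uses the binomial theorem. The actual value is (4 + 3)^2 = 7^2 = 49, not 25.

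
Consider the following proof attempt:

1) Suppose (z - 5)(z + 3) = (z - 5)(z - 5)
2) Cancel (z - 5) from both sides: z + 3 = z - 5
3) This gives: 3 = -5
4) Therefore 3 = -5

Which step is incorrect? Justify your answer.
Step 2: Cancel (z - 5) from both sides: z + 3 = z - 5

Step 2 cancels (z - 5) from both sides. This is only valid if (z - 5) ≠ 0, i.e., z ≠ 5. When z = 5, both sides equal zero regardless of the other factors. The correct approach requires considering z = 5 as a separate case.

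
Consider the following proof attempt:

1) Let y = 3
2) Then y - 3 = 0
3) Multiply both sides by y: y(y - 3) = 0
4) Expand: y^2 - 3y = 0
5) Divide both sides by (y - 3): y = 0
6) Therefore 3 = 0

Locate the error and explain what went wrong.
Step 5: Divide both sides by (y - 3): y = 0

Step 5 divides both sides by (y - 3). However, since y = 3, we have (y - 3) = 0. Division by zero is undefined, making this step invalid.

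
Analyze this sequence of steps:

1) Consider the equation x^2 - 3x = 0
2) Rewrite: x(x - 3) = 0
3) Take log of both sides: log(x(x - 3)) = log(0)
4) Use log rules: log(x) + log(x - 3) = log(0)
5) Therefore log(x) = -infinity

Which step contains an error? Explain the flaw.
Step 3: Take log of both sides: log(x(x - 3)) = log(0)

Step 3 takes the logarithm of both sides, resulting in log(0) on the right side. The logarithm is only defined for positive numbers; log(0) is undefined (approaches negative infinity). This operation is invalid.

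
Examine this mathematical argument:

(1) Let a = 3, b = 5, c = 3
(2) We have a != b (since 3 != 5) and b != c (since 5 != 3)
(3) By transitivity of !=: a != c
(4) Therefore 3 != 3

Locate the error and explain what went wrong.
Step 3: By transitivity of !=: a != c

Step 3 incorrectly applies transitivity to the '!=' relation. Transitivity states: if a R b and b R c, then a R c. However, '!=' is not transitive. Counterexample: 3 != 5 and 5 != 3, but 3 = 3 (both equal 3). Transitivity holds for relations like <, <=, =, but not for !=.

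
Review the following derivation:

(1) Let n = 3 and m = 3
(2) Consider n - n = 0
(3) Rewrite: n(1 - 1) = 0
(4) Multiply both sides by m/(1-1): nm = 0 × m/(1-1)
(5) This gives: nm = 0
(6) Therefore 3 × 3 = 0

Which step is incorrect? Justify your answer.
Step 4: Multiply both sides by m/(1-1): nm = 0 × m/(1-1)

Step 4 multiplies both sides by m/(1-1). However, 1-1 = 0, so this is multiplication by m/0, which is undefined. We cannot multiply by an undefined expression.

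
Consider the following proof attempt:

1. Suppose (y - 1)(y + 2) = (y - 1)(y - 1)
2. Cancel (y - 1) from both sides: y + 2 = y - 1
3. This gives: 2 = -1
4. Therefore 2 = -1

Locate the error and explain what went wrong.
Step 2: Cancel (y - 1) from both sides: y + 2 = y - 1

Step 2 cancels (y - 1) from both sides. This is only valid if (y - 1) ≠ 0, i.e., y ≠ 1. When y = 1, both sides equal zero regardless of the other factors. The correct approach requires considering y = 1 as a separate case.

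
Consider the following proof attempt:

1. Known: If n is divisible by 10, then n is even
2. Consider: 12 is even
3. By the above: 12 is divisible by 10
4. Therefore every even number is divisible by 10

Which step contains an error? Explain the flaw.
Step 3: By the above: 12 is divisible by 10

Step 3 commits the fallacy of affirming the consequent. The known fact 'divisible by 10 → even' does NOT imply 'even → divisible by 10'. That would be the converse, which is false. For example, 12 is even but 12 ÷ 10 = 1.20, which is not an integer.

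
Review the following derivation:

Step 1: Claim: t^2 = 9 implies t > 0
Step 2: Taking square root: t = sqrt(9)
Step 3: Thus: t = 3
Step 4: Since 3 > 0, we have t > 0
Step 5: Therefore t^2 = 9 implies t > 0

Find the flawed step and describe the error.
Step 2: Taking square root: t = sqrt(9)

Step 2 takes the square root and assumes the positive root only. The equation t^2 = 9 actually has two solutions: t = 3 and t = -3. The proof silently assumes t > 0 without justification, then uses this assumption to conclude t > 0, which is circular. The counterexample t = -3 shows the claim is false.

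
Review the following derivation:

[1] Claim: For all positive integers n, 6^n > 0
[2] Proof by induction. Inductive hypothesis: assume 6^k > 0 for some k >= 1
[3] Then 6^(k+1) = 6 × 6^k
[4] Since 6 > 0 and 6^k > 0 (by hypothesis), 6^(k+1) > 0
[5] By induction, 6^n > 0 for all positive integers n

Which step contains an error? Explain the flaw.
Step 5: By induction, 6^n > 0 for all positive integers n

Step 5 concludes the proof by induction, but no base case was ever established. A valid induction proof requires: (1) a base case proving 6^1 > 0, and (2) an inductive step showing IF 6^k > 0 THEN 6^(k+1) > 0. Steps 2-4 correctly establish the inductive step, but without the base case the conclusion in step 5 does not follow.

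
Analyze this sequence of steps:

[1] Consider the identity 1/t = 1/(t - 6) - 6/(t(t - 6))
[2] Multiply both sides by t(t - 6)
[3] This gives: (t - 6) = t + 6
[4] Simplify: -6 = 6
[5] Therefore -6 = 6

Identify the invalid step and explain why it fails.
Step 3: This gives: (t - 6) = t + 6

Step 3 makes a sign error when clearing denominators. Multiplying -6/(t(t - 6)) by t(t - 6) gives -6, not +6. The correct result is (t - 6) = t - 6, which is trivially true, not (t - 6) = t + 6. (Step 1 is a valid identity: 1/(t - 6) - 6/(t(t - 6)) = (t - 6)/(t(t - 6)) = 1/t.)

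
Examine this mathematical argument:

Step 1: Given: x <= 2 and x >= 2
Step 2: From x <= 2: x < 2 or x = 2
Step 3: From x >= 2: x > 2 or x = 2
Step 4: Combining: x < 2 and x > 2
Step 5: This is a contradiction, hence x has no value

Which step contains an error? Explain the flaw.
Step 4: Combining: x < 2 and x > 2

Step 4 incorrectly combines the conditions. From x <= 2 and x >= 2, the intersection is x = 2. The error treats the 'or' cases as 'and' requirements. The correct conclusion is that x = 2 is the unique solution, not that no solution exists.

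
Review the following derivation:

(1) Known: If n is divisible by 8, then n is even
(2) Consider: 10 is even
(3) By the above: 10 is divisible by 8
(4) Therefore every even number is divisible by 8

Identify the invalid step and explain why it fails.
Step 3: By the above: 10 is divisible by 8

Step 3 commits the fallacy of affirming the consequent. The known fact 'divisible by 8 → even' does NOT imply 'even → divisible by 8'. That would be the converse, which is false. For example, 10 is even but 10 ÷ 8 = 1.25, which is not an integer.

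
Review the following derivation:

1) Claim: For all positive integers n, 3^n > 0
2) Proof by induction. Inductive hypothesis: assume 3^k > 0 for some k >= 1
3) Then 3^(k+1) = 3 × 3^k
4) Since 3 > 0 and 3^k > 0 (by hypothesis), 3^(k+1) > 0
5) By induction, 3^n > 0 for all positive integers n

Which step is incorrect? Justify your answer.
Step 5: By induction, 3^n > 0 for all positive integers n

Step 5 concludes the proof by induction, but no base case was ever established. A valid induction proof requires: (1) a base case proving 3^1 > 0, and (2) an inductive step showing IF 3^k > 0 THEN 3^(k+1) > 0. Steps 2-4 correctly establish the inductive step, but without the base case the conclusion in step 5 does not follow.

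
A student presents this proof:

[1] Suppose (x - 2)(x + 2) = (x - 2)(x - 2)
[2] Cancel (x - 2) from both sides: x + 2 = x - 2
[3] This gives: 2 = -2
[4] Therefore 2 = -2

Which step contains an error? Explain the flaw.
Step 2: Cancel (x - 2) from both sides: x + 2 = x - 2

Step 2 cancels (x - 2) from both sides. This is only valid if (x - 2) ≠ 0, i.e., x ≠ 2. When x = 2, both sides equal zero regardless of the other factors. The correct approach requires considering x = 2 as a separate case.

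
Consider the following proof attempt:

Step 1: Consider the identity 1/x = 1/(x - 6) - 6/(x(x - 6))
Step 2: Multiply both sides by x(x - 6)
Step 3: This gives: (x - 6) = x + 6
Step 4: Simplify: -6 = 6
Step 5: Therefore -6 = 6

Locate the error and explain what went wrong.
Step 3: This gives: (x - 6) = x + 6

Step 3 makes a sign error when clearing denominators. Multiplying -6/(x(x - 6)) by x(x - 6) gives -6, not +6. The correct result is (x - 6) = x - 6, which is trivially true, not (x - 6) = x + 6. (Step 1 is a valid identity: 1/(x - 6) - 6/(x(x - 6)) = (x - 6)/(x(x - 6)) = 1/x.)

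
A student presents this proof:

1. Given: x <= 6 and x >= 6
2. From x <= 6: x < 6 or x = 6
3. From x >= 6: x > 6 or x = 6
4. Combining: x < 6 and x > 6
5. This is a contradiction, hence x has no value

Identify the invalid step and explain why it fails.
Step 4: Combining: x < 6 and x > 6

Step 4 incorrectly combines the conditions. From x <= 6 and x >= 6, the intersection is x = 6. The error treats the 'or' cases as 'and' requirements. The correct conclusion is that x = 6 is the unique solution, not that no solution exists.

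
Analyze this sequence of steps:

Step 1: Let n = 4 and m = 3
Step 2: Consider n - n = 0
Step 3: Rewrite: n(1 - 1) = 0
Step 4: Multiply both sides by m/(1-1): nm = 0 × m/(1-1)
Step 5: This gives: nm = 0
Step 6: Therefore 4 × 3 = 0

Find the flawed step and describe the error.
Step 4: Multiply both sides by m/(1-1): nm = 0 × m/(1-1)

Step 4 multiplies both sides by m/(1-1). However, 1-1 = 0, so this is multiplication by m/0, which is undefined. We cannot multiply by an undefined expression.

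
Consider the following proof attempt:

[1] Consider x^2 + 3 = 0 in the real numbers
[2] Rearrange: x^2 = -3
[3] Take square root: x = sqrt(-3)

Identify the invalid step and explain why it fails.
Step 3: Take square root: x = sqrt(-3)

Step 3 takes the square root of -3, which is negative. In the real number system, the square root of a negative number is undefined. The equation x^2 + 3 = 0 has no real solutions. Square roots of negative numbers only exist in the complex numbers.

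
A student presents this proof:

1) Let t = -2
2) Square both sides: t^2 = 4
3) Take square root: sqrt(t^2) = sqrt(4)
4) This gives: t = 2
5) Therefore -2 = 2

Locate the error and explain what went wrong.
Step 4: This gives: t = 2

Step 4 incorrectly states that sqrt(t^2) = t. The correct identity is sqrt(t^2) = |t|. Since t = -2 < 0, we have sqrt(t^2) = |-2| = 2, not t = -2.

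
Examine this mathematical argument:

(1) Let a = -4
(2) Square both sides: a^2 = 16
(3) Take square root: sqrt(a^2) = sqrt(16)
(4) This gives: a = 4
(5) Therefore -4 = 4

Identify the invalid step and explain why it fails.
Step 4: This gives: a = 4

Step 4 incorrectly states that sqrt(a^2) = a. The correct identity is sqrt(a^2) = |a|. Since a = -4 < 0, we have sqrt(a^2) = |-4| = 4, not a = -4.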